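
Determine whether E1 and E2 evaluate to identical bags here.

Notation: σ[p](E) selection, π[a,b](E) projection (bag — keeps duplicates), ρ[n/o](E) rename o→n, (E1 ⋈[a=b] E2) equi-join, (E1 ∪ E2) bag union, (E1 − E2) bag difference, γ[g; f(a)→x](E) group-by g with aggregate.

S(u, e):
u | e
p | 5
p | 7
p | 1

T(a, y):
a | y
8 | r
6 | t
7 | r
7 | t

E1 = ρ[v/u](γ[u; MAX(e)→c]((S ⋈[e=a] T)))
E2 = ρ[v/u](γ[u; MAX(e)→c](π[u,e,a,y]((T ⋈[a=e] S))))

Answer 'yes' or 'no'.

E1 stepwise |·|:
  S → 3
  T → 4
  (S ⋈[e=a] T) → 2
  γ[u; MAX(e)→c]((S ⋈[e=a] T)) → 1
  ρ[v/u](γ[u; MAX(e)→c]((S ⋈[e=a] T))) → 1
E2 stepwise |·|:
  T → 4
  S → 3
  (T ⋈[a=e] S) → 2
  π[u,e,a,y]((T ⋈[a=e] S)) → 2
  γ[u; MAX(e)→c](π[u,e,a,y]((T ⋈[a=e] S))) → 1
  ρ[v/u](γ[u; MAX(e)→c](π[u,e,a,y]((T ⋈[a=e] S)))) → 1

E1 and E2 produce the same multiset:
v | c
p | 7

yes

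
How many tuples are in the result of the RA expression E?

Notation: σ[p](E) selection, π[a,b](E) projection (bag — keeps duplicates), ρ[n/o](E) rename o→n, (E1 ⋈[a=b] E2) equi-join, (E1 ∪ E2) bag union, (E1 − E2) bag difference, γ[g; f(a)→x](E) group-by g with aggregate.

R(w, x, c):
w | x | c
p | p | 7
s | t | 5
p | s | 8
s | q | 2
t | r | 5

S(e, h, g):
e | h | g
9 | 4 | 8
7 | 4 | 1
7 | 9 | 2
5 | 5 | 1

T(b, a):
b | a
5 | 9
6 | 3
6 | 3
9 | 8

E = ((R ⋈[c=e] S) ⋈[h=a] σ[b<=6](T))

Per-node cardinality:
  R → 5
  S → 4
  (R ⋈[c=e] S) → 4
  T → 4
  σ[b<=6](T) → 3
  ((R ⋈[c=e] S) ⋈[h=a] σ[b<=6](T)) → 1

|E| = 1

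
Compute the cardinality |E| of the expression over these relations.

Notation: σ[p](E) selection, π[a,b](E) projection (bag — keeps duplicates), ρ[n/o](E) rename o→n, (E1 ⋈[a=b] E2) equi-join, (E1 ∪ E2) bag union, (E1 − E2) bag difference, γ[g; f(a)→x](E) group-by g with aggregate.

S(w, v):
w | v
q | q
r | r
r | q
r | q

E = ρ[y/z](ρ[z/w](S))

Row counts bottom-up:
  S → 4
  ρ[z/w](S) → 4
  ρ[y/z](ρ[z/w](S)) → 4

|E| = 4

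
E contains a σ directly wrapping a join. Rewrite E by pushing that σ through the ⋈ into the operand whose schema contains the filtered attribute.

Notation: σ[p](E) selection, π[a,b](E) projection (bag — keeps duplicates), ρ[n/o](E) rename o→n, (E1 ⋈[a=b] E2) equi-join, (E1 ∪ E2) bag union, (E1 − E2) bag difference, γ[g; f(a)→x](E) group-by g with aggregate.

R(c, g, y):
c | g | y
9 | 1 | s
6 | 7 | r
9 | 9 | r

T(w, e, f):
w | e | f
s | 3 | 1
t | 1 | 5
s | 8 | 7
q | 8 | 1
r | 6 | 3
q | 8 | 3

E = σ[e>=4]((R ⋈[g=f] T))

σ filters on e, owned by the right side.
E' = (R ⋈[g=f] σ[e>=4](T))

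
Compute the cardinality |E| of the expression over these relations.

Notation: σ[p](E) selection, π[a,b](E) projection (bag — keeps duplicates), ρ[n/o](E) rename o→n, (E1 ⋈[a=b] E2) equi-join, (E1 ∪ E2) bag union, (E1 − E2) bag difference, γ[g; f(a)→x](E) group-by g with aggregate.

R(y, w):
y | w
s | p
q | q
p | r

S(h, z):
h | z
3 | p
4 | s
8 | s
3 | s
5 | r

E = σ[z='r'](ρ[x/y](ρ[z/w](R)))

Subexpression sizes:
  R → 3
  ρ[z/w](R) → 3
  ρ[x/y](ρ[z/w](R)) → 3
  σ[z='r'](ρ[x/y](ρ[z/w](R))) → 1

|E| = 1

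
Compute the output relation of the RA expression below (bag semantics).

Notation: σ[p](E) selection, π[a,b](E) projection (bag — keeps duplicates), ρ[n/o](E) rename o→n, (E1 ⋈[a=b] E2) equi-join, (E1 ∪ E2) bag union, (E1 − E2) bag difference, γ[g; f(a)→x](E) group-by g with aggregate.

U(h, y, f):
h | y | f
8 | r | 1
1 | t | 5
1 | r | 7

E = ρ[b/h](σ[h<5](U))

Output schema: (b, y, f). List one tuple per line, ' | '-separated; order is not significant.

Per-node cardinality:
  U → 3
  σ[h<5](U) → 2
  ρ[b/h](σ[h<5](U)) → 2

== RESULT ==
b | y | f
1 | r | 7
1 | t | 5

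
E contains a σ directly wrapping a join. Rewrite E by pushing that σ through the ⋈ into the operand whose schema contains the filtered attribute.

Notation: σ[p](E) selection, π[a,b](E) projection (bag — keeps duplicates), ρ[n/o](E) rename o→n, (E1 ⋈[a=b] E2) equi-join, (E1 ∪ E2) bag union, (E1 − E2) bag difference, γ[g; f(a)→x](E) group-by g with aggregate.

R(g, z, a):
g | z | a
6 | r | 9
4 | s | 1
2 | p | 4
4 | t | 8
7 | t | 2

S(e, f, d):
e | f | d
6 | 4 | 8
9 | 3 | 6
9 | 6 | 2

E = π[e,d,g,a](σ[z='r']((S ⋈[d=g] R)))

σ filters on z, owned by the right side.
E' = π[e,d,g,a]((S ⋈[d=g] σ[z='r'](R)))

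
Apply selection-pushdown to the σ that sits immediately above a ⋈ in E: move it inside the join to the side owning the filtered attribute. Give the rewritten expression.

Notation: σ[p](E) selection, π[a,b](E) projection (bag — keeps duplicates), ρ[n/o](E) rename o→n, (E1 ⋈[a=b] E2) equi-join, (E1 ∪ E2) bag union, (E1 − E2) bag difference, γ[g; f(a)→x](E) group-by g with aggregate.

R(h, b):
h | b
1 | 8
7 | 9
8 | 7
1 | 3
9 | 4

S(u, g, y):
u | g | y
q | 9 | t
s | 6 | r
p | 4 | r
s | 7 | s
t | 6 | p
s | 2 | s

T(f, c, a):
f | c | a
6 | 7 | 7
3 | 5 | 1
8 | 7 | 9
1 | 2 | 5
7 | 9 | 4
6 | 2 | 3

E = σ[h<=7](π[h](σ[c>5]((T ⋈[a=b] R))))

σ filters on c, owned by the left side.
E' = σ[h<=7](π[h]((σ[c>5](T) ⋈[a=b] R)))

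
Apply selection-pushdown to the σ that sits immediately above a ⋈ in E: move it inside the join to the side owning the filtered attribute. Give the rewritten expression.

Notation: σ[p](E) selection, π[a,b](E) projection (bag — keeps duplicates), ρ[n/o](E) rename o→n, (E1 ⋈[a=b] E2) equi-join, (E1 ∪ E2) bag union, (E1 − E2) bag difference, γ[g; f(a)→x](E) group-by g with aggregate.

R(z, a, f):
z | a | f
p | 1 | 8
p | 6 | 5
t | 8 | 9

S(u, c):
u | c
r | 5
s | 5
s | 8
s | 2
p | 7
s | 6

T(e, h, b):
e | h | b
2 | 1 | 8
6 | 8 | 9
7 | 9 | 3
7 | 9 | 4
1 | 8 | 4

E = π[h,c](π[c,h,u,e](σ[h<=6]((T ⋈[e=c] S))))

σ filters on h, owned by the left side.
E' = π[h,c](π[c,h,u,e]((σ[h<=6](T) ⋈[e=c] S)))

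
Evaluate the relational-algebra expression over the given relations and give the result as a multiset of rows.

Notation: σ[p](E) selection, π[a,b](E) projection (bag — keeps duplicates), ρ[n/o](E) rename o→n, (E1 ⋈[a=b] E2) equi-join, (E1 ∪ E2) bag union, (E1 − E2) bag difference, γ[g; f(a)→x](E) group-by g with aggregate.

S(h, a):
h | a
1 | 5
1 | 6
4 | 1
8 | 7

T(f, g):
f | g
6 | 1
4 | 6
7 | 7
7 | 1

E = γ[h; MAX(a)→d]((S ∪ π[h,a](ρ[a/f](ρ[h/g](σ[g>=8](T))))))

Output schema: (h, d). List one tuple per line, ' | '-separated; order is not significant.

Stepwise |·|:
  S → 4
  T → 4
  σ[g>=8](T) → 0
  ρ[h/g](σ[g>=8](T)) → 0
  ρ[a/f](ρ[h/g](σ[g>=8](T))) → 0
  π[h,a](ρ[a/f](ρ[h/g](σ[g>=8](T)))) → 0
  (S ∪ π[h,a](ρ[a/f](ρ[h/g](σ[g>=8](T))))) → 4
  γ[h; MAX(a)→d]((S ∪ π[h,a](ρ[a/f](ρ[h/g](σ[g>=8](T)))))) → 3

== RESULT ==
h | d
1 | 6
4 | 1
8 | 7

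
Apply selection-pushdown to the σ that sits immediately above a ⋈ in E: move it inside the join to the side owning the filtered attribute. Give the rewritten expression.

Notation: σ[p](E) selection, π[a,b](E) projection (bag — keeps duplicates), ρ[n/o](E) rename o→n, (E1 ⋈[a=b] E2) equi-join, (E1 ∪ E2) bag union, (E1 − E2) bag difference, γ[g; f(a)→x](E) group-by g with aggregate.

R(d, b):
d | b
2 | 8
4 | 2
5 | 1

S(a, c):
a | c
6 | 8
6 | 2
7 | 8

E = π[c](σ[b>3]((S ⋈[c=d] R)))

σ filters on b, owned by the right side.
E' = π[c]((S ⋈[c=d] σ[b>3](R)))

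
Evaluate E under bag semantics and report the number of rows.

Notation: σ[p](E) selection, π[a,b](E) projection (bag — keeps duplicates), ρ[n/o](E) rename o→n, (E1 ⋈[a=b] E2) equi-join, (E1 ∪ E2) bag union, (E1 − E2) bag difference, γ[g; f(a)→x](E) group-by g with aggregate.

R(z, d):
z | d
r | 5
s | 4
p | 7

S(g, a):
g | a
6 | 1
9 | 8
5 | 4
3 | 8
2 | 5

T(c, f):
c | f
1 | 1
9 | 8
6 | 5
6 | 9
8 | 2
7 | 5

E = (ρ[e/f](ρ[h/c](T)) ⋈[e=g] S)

Stepwise |·|:
  T → 6
  ρ[h/c](T) → 6
  ρ[e/f](ρ[h/c](T)) → 6
  S → 5
  (ρ[e/f](ρ[h/c](T)) ⋈[e=g] S) → 4

|E| = 4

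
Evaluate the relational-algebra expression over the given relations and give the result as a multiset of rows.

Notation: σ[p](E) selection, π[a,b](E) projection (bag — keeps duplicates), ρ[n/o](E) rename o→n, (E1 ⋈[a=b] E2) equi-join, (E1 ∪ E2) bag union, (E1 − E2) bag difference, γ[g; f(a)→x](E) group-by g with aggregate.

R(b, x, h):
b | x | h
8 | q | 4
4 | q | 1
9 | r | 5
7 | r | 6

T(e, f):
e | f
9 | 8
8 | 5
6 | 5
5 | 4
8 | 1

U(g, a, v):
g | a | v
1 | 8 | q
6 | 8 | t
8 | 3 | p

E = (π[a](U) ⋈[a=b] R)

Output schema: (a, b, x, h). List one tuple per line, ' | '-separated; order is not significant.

Subexpression sizes:
  U → 3
  π[a](U) → 3
  R → 4
  (π[a](U) ⋈[a=b] R) → 2

== RESULT ==
a | b | x | h
8 | 8 | q | 4
8 | 8 | q | 4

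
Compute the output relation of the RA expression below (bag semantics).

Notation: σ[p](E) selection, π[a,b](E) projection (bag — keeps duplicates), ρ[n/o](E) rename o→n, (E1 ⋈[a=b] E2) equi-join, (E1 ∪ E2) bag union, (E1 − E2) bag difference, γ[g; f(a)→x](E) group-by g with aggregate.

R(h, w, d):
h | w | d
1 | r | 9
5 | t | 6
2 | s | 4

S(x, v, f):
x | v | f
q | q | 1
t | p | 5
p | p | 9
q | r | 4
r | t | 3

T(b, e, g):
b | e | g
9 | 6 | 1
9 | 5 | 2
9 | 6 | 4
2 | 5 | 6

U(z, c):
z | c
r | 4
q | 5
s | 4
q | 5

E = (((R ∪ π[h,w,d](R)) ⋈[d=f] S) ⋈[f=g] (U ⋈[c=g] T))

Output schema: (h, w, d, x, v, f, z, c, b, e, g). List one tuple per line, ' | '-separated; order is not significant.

Stepwise |·|:
  R → 3
  R → 3
  π[h,w,d](R) → 3
  (R ∪ π[h,w,d](R)) → 6
  S → 5
  ((R ∪ π[h,w,d](R)) ⋈[d=f] S) → 4
  U → 4
  T → 4
  (U ⋈[c=g] T) → 2
  (((R ∪ π[h,w,d](R)) ⋈[d=f] S) ⋈[f=g] (U ⋈[c=g] T)) → 4

== RESULT ==
h | w | d | x | v | f | z | c | b | e | g
2 | s | 4 | q | r | 4 | r | 4 | 9 | 6 | 4
2 | s | 4 | q | r | 4 | r | 4 | 9 | 6 | 4
2 | s | 4 | q | r | 4 | s | 4 | 9 | 6 | 4
2 | s | 4 | q | r | 4 | s | 4 | 9 | 6 | 4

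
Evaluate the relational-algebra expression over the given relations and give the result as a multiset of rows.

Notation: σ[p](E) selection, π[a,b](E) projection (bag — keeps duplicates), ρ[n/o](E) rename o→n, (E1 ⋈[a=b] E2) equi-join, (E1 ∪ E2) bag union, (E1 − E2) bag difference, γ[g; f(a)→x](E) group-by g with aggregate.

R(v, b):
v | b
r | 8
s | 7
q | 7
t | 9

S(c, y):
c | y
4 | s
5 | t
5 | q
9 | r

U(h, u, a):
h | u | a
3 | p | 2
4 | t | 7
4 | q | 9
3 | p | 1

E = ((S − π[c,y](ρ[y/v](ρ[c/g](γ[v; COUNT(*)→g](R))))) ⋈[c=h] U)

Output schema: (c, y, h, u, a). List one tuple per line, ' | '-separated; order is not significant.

Stepwise |·|:
  S → 4
  R → 4
  γ[v; COUNT(*)→g](R) → 4
  ρ[c/g](γ[v; COUNT(*)→g](R)) → 4
  ρ[y/v](ρ[c/g](γ[v; COUNT(*)→g](R))) → 4
  π[c,y](ρ[y/v](ρ[c/g](γ[v; COUNT(*)→g](R)))) → 4
  (S − π[c,y](ρ[y/v](ρ[c/g](γ[v; COUNT(*)→g](R))))) → 4
  U → 4
  ((S − π[c,y](ρ[y/v](ρ[c/g](γ[v; COUNT(*)→g](R))))) ⋈[c=h] U) → 2

== RESULT ==
c | y | h | u | a
4 | s | 4 | q | 9
4 | s | 4 | t | 7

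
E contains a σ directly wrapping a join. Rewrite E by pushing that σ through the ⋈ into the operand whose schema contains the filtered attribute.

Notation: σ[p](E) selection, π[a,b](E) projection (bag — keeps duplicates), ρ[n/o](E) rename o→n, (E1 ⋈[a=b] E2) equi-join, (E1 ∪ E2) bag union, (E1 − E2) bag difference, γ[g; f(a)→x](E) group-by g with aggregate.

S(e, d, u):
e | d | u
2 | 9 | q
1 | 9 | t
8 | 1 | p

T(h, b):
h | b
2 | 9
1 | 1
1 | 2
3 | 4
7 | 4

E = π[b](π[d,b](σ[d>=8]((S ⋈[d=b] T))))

σ filters on d, owned by the left side.
E' = π[b](π[d,b]((σ[d>=8](S) ⋈[d=b] T)))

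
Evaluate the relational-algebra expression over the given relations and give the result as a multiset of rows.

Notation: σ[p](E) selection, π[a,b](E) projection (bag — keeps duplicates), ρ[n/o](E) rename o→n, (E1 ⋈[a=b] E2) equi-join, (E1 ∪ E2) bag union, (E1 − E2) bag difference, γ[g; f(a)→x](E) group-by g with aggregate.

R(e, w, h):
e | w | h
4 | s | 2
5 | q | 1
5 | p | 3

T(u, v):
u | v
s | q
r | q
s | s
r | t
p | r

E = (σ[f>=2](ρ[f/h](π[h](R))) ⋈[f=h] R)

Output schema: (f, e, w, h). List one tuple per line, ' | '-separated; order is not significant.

Subexpression sizes:
  R → 3
  π[h](R) → 3
  ρ[f/h](π[h](R)) → 3
  σ[f>=2](ρ[f/h](π[h](R))) → 2
  R → 3
  (σ[f>=2](ρ[f/h](π[h](R))) ⋈[f=h] R) → 2

== RESULT ==
f | e | w | h
2 | 4 | s | 2
3 | 5 | p | 3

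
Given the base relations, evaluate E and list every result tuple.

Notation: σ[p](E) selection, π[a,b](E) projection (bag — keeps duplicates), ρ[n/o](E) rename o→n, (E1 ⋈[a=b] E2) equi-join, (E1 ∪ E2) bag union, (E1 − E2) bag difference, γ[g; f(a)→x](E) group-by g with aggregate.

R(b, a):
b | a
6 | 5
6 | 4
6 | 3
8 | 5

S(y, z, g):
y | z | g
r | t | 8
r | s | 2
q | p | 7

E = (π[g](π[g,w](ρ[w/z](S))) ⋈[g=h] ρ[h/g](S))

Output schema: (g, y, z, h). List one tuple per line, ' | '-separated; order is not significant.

Row counts bottom-up:
  S → 3
  ρ[w/z](S) → 3
  π[g,w](ρ[w/z](S)) → 3
  π[g](π[g,w](ρ[w/z](S))) → 3
  S → 3
  ρ[h/g](S) → 3
  (π[g](π[g,w](ρ[w/z](S))) ⋈[g=h] ρ[h/g](S)) → 3

== RESULT ==
g | y | z | h
2 | r | s | 2
7 | q | p | 7
8 | r | t | 8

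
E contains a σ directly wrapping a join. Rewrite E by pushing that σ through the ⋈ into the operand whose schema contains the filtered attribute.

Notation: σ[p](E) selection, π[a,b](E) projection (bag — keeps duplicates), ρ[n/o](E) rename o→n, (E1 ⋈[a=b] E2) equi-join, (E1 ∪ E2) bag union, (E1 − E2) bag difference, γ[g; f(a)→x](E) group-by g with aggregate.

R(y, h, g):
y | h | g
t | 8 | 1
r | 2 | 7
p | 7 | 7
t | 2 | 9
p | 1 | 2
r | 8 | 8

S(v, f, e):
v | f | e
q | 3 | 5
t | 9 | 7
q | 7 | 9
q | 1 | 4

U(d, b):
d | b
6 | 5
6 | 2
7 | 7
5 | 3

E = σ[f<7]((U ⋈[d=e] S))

σ filters on f, owned by the right side.
E' = (U ⋈[d=e] σ[f<7](S))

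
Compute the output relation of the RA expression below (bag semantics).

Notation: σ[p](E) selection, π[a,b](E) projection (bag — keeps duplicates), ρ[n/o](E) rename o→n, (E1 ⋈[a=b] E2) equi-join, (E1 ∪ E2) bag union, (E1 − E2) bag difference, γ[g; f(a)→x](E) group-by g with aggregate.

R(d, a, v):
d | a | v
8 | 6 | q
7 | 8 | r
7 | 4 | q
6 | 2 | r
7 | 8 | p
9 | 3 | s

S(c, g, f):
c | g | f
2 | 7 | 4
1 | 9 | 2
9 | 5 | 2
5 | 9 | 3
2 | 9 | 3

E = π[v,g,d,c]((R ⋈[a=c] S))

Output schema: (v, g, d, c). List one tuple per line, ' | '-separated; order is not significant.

Subexpression sizes:
  R → 6
  S → 5
  (R ⋈[a=c] S) → 2
  π[v,g,d,c]((R ⋈[a=c] S)) → 2

== RESULT ==
v | g | d | c
r | 7 | 6 | 2
r | 9 | 6 | 2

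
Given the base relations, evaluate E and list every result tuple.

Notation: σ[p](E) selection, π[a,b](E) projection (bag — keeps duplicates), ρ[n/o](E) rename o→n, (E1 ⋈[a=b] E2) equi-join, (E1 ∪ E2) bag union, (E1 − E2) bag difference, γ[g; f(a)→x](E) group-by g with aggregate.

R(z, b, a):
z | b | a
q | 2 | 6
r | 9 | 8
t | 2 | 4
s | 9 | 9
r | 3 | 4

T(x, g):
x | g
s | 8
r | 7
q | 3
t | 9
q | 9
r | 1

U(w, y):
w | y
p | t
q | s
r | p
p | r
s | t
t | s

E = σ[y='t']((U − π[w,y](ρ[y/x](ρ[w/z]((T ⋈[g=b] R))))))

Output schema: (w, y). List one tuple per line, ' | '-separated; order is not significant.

Per-node cardinality:
  U → 6
  T → 6
  R → 5
  (T ⋈[g=b] R) → 5
  ρ[w/z]((T ⋈[g=b] R)) → 5
  ρ[y/x](ρ[w/z]((T ⋈[g=b] R))) → 5
  π[w,y](ρ[y/x](ρ[w/z]((T ⋈[g=b] R)))) → 5
  (U − π[w,y](ρ[y/x](ρ[w/z]((T ⋈[g=b] R))))) → 5
  σ[y='t']((U − π[w,y](ρ[y/x](ρ[w/z]((T ⋈[g=b] R)))))) → 1

== RESULT ==
w | y
p | t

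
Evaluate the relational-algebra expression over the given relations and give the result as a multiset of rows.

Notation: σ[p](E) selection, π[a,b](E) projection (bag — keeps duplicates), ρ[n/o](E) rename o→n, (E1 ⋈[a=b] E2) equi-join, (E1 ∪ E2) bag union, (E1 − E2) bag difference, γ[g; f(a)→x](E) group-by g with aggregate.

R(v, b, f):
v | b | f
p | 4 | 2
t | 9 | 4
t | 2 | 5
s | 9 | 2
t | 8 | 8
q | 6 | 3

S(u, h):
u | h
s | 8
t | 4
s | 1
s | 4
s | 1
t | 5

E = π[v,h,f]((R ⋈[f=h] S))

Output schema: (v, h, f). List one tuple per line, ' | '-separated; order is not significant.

Row counts bottom-up:
  R → 6
  S → 6
  (R ⋈[f=h] S) → 4
  π[v,h,f]((R ⋈[f=h] S)) → 4

== RESULT ==
v | h | f
t | 4 | 4
t | 4 | 4
t | 5 | 5
t | 8 | 8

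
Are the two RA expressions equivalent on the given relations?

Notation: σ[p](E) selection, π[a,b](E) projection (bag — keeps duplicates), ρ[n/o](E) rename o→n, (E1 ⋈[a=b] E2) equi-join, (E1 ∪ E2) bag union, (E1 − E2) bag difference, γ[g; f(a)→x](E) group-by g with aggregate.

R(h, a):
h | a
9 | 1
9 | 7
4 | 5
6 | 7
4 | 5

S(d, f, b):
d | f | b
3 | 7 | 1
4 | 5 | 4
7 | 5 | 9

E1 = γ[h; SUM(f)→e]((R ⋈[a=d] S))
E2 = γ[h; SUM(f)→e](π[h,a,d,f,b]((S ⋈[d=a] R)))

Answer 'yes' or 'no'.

E1 per-node cardinality:
  R → 5
  S → 3
  (R ⋈[a=d] S) → 2
  γ[h; SUM(f)→e]((R ⋈[a=d] S)) → 2
E2 per-node cardinality:
  S → 3
  R → 5
  (S ⋈[d=a] R) → 2
  π[h,a,d,f,b]((S ⋈[d=a] R)) → 2
  γ[h; SUM(f)→e](π[h,a,d,f,b]((S ⋈[d=a] R))) → 2

E1 and E2 produce the same multiset:
h | e
6 | 5
9 | 5

yes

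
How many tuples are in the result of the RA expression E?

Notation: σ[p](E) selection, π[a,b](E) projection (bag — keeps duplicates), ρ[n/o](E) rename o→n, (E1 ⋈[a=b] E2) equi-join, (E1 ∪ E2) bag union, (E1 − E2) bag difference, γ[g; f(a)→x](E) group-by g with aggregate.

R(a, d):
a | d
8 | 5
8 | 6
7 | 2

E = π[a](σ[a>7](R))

Per-node cardinality:
  R → 3
  σ[a>7](R) → 2
  π[a](σ[a>7](R)) → 2

|E| = 2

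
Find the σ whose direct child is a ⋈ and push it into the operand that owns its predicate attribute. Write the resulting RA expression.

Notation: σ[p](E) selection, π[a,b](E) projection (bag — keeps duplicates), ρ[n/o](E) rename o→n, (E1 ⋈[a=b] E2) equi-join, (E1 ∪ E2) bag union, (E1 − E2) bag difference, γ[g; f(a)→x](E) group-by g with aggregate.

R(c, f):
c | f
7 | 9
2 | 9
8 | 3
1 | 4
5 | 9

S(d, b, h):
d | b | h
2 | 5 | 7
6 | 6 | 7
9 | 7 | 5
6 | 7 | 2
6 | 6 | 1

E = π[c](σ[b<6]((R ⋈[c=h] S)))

σ filters on b, owned by the right side.
E' = π[c]((R ⋈[c=h] σ[b<6](S)))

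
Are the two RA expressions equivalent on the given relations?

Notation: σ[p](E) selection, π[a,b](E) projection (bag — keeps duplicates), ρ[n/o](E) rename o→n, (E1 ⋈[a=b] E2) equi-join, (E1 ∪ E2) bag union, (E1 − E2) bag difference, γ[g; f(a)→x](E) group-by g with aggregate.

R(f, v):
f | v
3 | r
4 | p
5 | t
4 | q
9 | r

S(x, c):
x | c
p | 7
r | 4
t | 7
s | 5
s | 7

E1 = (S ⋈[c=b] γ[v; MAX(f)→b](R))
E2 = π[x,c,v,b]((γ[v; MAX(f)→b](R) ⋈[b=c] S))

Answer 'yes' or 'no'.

E1 per-node cardinality:
  S → 5
  R → 5
  γ[v; MAX(f)→b](R) → 4
  (S ⋈[c=b] γ[v; MAX(f)→b](R)) → 3
E2 per-node cardinality:
  R → 5
  γ[v; MAX(f)→b](R) → 4
  S → 5
  (γ[v; MAX(f)→b](R) ⋈[b=c] S) → 3
  π[x,c,v,b]((γ[v; MAX(f)→b](R) ⋈[b=c] S)) → 3

E1 and E2 produce the same multiset:
x | c | v | b
r | 4 | p | 4
r | 4 | q | 4
s | 5 | t | 5

yes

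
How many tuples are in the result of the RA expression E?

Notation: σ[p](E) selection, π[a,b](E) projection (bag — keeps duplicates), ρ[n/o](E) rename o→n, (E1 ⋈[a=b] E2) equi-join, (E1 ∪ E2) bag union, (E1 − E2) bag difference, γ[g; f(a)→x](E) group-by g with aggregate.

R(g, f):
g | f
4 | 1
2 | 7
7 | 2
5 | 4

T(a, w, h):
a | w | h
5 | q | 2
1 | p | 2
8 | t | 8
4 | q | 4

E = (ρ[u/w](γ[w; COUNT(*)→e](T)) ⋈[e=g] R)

Per-node cardinality:
  T → 4
  γ[w; COUNT(*)→e](T) → 3
  ρ[u/w](γ[w; COUNT(*)→e](T)) → 3
  R → 4
  (ρ[u/w](γ[w; COUNT(*)→e](T)) ⋈[e=g] R) → 1

|E| = 1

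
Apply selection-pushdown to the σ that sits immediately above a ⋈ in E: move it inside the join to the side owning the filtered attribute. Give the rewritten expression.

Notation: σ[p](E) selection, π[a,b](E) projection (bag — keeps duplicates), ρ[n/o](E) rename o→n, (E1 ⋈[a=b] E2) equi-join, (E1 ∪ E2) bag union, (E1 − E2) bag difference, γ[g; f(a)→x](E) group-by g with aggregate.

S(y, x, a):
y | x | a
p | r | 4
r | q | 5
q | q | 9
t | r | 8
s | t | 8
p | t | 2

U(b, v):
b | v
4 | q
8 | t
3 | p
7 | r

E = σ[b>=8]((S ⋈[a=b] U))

σ filters on b, owned by the right side.
E' = (S ⋈[a=b] σ[b>=8](U))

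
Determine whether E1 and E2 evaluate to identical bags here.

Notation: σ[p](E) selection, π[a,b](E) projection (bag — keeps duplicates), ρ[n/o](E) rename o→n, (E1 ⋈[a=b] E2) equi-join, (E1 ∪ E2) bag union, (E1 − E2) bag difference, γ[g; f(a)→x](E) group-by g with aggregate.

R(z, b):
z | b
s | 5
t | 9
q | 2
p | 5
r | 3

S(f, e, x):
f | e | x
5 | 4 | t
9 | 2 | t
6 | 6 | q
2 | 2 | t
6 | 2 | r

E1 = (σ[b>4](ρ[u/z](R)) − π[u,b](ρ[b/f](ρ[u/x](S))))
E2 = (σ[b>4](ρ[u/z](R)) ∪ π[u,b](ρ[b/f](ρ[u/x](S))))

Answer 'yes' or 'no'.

E1 subexpression sizes:
  R → 5
  ρ[u/z](R) → 5
  σ[b>4](ρ[u/z](R)) → 3
  S → 5
  ρ[u/x](S) → 5
  ρ[b/f](ρ[u/x](S)) → 5
  π[u,b](ρ[b/f](ρ[u/x](S))) → 5
  (σ[b>4](ρ[u/z](R)) − π[u,b](ρ[b/f](ρ[u/x](S)))) → 2
E2 subexpression sizes:
  R → 5
  ρ[u/z](R) → 5
  σ[b>4](ρ[u/z](R)) → 3
  S → 5
  ρ[u/x](S) → 5
  ρ[b/f](ρ[u/x](S)) → 5
  π[u,b](ρ[b/f](ρ[u/x](S))) → 5
  (σ[b>4](ρ[u/z](R)) ∪ π[u,b](ρ[b/f](ρ[u/x](S)))) → 8

E1 result:
u | b
p | 5
s | 5
E2 result:
u | b
p | 5
q | 6
r | 6
s | 5
t | 2
t | 5
t | 9
t | 9
Witness: ('r', 6) appears 0× in E1 but 1× in E2.

no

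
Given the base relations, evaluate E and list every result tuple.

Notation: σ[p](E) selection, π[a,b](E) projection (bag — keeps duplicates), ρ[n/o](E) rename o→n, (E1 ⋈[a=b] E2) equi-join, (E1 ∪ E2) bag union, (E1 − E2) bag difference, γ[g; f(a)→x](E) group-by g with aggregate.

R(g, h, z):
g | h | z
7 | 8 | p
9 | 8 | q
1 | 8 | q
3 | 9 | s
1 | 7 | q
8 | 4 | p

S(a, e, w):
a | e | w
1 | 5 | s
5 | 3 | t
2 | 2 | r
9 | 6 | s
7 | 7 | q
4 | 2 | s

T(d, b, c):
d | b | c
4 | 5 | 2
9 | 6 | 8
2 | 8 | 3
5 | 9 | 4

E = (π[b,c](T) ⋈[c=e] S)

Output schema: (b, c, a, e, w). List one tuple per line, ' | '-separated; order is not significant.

Subexpression sizes:
  T → 4
  π[b,c](T) → 4
  S → 6
  (π[b,c](T) ⋈[c=e] S) → 3

== RESULT ==
b | c | a | e | w
5 | 2 | 2 | 2 | r
5 | 2 | 4 | 2 | s
8 | 3 | 5 | 3 | t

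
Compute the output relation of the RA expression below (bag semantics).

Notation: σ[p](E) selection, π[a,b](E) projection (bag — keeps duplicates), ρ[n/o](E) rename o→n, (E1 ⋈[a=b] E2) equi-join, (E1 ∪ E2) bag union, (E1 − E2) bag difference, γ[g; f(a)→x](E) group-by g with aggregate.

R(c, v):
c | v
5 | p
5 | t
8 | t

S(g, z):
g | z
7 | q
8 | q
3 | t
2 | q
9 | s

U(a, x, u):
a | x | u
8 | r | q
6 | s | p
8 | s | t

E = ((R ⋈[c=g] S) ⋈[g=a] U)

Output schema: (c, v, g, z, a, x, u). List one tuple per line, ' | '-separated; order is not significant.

Stepwise |·|:
  R → 3
  S → 5
  (R ⋈[c=g] S) → 1
  U → 3
  ((R ⋈[c=g] S) ⋈[g=a] U) → 2

== RESULT ==
c | v | g | z | a | x | u
8 | t | 8 | q | 8 | r | q
8 | t | 8 | q | 8 | s | t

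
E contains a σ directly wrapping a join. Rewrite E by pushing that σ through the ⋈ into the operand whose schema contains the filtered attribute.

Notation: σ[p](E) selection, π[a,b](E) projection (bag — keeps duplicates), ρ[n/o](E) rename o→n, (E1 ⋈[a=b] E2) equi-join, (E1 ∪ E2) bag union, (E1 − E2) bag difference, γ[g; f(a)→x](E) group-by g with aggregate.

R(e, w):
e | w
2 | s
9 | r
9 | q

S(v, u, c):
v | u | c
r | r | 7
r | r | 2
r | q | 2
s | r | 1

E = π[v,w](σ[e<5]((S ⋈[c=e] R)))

σ filters on e, owned by the right side.
E' = π[v,w]((S ⋈[c=e] σ[e<5](R)))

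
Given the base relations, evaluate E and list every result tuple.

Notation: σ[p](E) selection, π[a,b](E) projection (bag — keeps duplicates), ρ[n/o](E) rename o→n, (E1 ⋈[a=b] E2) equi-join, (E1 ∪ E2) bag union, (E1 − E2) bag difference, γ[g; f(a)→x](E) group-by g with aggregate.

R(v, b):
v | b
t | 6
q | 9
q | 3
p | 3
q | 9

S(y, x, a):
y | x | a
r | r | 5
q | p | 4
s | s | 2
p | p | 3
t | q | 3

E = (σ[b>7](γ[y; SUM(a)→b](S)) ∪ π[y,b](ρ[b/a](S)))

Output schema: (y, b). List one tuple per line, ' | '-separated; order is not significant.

Stepwise |·|:
  S → 5
  γ[y; SUM(a)→b](S) → 5
  σ[b>7](γ[y; SUM(a)→b](S)) → 0
  S → 5
  ρ[b/a](S) → 5
  π[y,b](ρ[b/a](S)) → 5
  (σ[b>7](γ[y; SUM(a)→b](S)) ∪ π[y,b](ρ[b/a](S))) → 5

== RESULT ==
y | b
p | 3
q | 4
r | 5
s | 2
t | 3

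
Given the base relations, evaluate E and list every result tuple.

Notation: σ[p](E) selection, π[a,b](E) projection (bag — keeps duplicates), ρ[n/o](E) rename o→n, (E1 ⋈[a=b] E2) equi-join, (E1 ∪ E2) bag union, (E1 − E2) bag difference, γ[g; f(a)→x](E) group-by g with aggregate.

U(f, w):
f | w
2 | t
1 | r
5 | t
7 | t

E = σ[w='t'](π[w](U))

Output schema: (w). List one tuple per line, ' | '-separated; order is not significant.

Stepwise |·|:
  U → 4
  π[w](U) → 4
  σ[w='t'](π[w](U)) → 3

== RESULT ==
w
t
t
t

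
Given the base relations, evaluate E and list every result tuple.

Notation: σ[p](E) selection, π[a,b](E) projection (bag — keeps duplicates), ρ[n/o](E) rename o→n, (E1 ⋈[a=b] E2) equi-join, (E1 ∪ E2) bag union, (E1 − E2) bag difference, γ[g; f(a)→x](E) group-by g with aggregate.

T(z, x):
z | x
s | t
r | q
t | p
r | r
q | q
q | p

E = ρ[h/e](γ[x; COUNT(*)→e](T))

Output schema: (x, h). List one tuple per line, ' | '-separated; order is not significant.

Per-node cardinality:
  T → 6
  γ[x; COUNT(*)→e](T) → 4
  ρ[h/e](γ[x; COUNT(*)→e](T)) → 4

== RESULT ==
x | h
p | 2
q | 2
r | 1
t | 1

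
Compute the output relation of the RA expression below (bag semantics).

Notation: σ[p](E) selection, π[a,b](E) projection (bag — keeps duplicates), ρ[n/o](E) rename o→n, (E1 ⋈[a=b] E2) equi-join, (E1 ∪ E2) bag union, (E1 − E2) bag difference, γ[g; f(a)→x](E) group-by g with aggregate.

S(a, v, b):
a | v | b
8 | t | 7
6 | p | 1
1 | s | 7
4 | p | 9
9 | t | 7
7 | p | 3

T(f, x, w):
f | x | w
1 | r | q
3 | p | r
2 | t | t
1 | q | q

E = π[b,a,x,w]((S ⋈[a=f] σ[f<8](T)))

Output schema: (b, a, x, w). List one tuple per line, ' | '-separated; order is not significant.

Per-node cardinality:
  S → 6
  T → 4
  σ[f<8](T) → 4
  (S ⋈[a=f] σ[f<8](T)) → 2
  π[b,a,x,w]((S ⋈[a=f] σ[f<8](T))) → 2

== RESULT ==
b | a | x | w
7 | 1 | q | q
7 | 1 | r | q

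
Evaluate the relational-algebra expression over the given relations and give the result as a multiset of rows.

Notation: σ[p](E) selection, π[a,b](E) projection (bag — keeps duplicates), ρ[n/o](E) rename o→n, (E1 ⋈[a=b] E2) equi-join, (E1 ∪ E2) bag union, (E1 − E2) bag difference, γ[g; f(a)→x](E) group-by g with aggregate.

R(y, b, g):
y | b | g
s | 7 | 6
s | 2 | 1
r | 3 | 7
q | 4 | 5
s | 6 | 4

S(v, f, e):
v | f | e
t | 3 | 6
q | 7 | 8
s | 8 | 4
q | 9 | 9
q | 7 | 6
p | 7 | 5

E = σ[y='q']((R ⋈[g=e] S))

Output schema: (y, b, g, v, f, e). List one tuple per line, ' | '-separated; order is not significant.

Per-node cardinality:
  R → 5
  S → 6
  (R ⋈[g=e] S) → 4
  σ[y='q']((R ⋈[g=e] S)) → 1

== RESULT ==
y | b | g | v | f | e
q | 4 | 5 | p | 7 | 5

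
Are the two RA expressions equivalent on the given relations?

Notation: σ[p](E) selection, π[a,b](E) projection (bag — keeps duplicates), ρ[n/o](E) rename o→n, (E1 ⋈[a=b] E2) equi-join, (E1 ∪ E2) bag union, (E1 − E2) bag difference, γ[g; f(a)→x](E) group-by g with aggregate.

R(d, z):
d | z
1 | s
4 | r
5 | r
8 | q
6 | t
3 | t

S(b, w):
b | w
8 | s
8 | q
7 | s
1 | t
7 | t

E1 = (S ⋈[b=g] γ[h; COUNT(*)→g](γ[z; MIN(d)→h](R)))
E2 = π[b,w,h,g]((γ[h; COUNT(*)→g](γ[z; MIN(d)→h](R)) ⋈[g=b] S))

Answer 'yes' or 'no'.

E1 per-node cardinality:
  S → 5
  R → 6
  γ[z; MIN(d)→h](R) → 4
  γ[h; COUNT(*)→g](γ[z; MIN(d)→h](R)) → 4
  (S ⋈[b=g] γ[h; COUNT(*)→g](γ[z; MIN(d)→h](R))) → 4
E2 per-node cardinality:
  R → 6
  γ[z; MIN(d)→h](R) → 4
  γ[h; COUNT(*)→g](γ[z; MIN(d)→h](R)) → 4
  S → 5
  (γ[h; COUNT(*)→g](γ[z; MIN(d)→h](R)) ⋈[g=b] S) → 4
  π[b,w,h,g]((γ[h; COUNT(*)→g](γ[z; MIN(d)→h](R)) ⋈[g=b] S)) → 4

E1 and E2 produce the same multiset:
b | w | h | g
1 | t | 1 | 1
1 | t | 3 | 1
1 | t | 4 | 1
1 | t | 8 | 1

yes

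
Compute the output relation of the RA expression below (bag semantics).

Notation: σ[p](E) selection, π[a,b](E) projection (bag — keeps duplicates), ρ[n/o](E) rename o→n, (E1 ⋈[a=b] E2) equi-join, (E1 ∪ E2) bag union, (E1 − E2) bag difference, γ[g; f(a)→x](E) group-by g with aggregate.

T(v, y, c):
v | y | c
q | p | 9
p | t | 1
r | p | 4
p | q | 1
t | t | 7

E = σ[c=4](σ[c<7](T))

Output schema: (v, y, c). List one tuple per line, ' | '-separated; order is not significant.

Stepwise |·|:
  T → 5
  σ[c<7](T) → 3
  σ[c=4](σ[c<7](T)) → 1

== RESULT ==
v | y | c
r | p | 4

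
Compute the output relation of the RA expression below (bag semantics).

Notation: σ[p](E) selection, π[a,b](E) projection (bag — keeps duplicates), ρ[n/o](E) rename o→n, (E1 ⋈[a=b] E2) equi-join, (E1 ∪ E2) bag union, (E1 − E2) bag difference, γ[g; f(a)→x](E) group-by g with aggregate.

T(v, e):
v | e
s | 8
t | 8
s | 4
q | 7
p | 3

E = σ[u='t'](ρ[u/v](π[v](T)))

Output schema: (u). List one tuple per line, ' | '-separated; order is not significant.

Subexpression sizes:
  T → 5
  π[v](T) → 5
  ρ[u/v](π[v](T)) → 5
  σ[u='t'](ρ[u/v](π[v](T))) → 1

== RESULT ==
u
t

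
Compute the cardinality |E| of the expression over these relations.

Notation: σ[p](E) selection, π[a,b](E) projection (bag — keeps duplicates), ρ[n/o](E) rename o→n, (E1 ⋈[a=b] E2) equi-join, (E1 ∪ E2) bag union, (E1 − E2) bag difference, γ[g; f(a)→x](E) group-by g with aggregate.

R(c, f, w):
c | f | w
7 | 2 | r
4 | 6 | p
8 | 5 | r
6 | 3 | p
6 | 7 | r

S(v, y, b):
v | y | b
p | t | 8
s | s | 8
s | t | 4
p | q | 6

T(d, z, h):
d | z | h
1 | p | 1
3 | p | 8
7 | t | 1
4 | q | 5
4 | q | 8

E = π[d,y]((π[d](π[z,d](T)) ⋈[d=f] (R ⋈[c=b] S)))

Stepwise |·|:
  T → 5
  π[z,d](T) → 5
  π[d](π[z,d](T)) → 5
  R → 5
  S → 4
  (R ⋈[c=b] S) → 5
  (π[d](π[z,d](T)) ⋈[d=f] (R ⋈[c=b] S)) → 2
  π[d,y]((π[d](π[z,d](T)) ⋈[d=f] (R ⋈[c=b] S))) → 2

|E| = 2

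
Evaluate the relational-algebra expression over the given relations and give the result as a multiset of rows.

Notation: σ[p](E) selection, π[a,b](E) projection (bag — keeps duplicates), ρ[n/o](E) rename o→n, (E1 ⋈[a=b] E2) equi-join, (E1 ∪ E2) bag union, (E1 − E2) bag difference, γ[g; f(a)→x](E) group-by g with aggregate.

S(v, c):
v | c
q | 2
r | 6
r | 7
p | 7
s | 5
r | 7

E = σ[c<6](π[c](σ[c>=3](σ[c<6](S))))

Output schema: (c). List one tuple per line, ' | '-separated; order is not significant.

Row counts bottom-up:
  S → 6
  σ[c<6](S) → 2
  σ[c>=3](σ[c<6](S)) → 1
  π[c](σ[c>=3](σ[c<6](S))) → 1
  σ[c<6](π[c](σ[c>=3](σ[c<6](S)))) → 1

== RESULT ==
c
5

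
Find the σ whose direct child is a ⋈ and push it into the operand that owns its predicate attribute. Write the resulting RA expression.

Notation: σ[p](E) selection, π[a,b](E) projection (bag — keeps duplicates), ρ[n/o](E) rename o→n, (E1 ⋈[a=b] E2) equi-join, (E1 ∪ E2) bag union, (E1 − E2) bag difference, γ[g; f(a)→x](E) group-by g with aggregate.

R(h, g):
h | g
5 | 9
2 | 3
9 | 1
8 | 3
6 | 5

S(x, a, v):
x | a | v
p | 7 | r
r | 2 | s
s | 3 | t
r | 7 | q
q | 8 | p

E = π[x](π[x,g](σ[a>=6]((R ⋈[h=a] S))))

σ filters on a, owned by the right side.
E' = π[x](π[x,g]((R ⋈[h=a] σ[a>=6](S))))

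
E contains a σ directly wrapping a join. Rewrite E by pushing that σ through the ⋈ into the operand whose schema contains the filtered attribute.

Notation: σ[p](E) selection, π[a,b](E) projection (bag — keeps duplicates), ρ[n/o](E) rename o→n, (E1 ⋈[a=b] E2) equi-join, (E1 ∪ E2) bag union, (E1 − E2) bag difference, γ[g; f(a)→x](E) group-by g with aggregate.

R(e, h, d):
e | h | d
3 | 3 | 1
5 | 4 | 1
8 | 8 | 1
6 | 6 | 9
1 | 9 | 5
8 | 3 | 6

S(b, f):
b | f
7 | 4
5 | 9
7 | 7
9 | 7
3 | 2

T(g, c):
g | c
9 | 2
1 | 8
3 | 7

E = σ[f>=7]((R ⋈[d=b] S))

σ filters on f, owned by the right side.
E' = (R ⋈[d=b] σ[f>=7](S))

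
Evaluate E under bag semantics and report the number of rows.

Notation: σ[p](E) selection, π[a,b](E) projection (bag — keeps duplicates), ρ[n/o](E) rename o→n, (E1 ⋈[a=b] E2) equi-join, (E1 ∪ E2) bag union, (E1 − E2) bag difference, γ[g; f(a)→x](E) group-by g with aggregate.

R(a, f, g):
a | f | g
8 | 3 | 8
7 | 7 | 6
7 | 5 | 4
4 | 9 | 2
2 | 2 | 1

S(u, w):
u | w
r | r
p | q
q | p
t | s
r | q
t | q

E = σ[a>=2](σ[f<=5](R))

Subexpression sizes:
  R → 5
  σ[f<=5](R) → 3
  σ[a>=2](σ[f<=5](R)) → 3

|E| = 3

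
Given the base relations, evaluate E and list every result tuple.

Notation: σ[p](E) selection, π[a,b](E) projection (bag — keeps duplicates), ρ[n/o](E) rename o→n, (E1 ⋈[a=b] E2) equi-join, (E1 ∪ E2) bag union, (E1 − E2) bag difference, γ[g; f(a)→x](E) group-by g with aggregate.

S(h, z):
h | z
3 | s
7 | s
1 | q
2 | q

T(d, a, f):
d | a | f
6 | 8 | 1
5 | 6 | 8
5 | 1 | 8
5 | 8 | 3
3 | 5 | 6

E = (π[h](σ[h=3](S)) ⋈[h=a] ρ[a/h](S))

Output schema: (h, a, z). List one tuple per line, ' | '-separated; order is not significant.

Stepwise |·|:
  S → 4
  σ[h=3](S) → 1
  π[h](σ[h=3](S)) → 1
  S → 4
  ρ[a/h](S) → 4
  (π[h](σ[h=3](S)) ⋈[h=a] ρ[a/h](S)) → 1

== RESULT ==
h | a | z
3 | 3 | s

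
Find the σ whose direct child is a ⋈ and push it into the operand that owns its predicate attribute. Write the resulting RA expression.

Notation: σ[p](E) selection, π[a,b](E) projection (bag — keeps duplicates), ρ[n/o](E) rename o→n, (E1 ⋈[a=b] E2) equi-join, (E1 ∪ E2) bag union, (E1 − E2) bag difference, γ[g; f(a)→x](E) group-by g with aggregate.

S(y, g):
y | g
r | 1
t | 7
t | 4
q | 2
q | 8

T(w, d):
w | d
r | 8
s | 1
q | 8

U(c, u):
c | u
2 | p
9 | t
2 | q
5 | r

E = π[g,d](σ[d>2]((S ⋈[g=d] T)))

σ filters on d, owned by the right side.
E' = π[g,d]((S ⋈[g=d] σ[d>2](T)))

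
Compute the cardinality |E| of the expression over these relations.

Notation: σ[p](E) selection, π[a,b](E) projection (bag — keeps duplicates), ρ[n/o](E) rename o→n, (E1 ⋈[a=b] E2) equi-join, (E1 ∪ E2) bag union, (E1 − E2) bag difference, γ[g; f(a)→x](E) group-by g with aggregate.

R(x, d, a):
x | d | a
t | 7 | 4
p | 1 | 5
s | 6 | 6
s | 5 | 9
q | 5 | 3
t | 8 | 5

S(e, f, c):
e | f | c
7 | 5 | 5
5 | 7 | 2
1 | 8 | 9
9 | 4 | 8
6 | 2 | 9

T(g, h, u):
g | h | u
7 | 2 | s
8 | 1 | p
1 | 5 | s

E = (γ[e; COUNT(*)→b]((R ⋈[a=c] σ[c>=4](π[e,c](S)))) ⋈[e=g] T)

Subexpression sizes:
  R → 6
  S → 5
  π[e,c](S) → 5
  σ[c>=4](π[e,c](S)) → 4
  (R ⋈[a=c] σ[c>=4](π[e,c](S))) → 4
  γ[e; COUNT(*)→b]((R ⋈[a=c] σ[c>=4](π[e,c](S)))) → 3
  T → 3
  (γ[e; COUNT(*)→b]((R ⋈[a=c] σ[c>=4](π[e,c](S)))) ⋈[e=g] T) → 2

|E| = 2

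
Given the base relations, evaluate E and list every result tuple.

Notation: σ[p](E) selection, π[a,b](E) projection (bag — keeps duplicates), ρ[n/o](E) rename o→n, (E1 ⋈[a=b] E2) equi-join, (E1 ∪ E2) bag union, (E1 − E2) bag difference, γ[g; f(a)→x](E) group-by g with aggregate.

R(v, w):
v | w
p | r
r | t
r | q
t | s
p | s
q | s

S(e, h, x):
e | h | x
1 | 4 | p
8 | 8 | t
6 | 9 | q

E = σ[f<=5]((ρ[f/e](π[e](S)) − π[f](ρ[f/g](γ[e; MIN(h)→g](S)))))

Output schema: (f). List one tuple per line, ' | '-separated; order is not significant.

Stepwise |·|:
  S → 3
  π[e](S) → 3
  ρ[f/e](π[e](S)) → 3
  S → 3
  γ[e; MIN(h)→g](S) → 3
  ρ[f/g](γ[e; MIN(h)→g](S)) → 3
  π[f](ρ[f/g](γ[e; MIN(h)→g](S))) → 3
  (ρ[f/e](π[e](S)) − π[f](ρ[f/g](γ[e; MIN(h)→g](S)))) → 2
  σ[f<=5]((ρ[f/e](π[e](S)) − π[f](ρ[f/g](γ[e; MIN(h)→g](S))))) → 1

== RESULT ==
f
1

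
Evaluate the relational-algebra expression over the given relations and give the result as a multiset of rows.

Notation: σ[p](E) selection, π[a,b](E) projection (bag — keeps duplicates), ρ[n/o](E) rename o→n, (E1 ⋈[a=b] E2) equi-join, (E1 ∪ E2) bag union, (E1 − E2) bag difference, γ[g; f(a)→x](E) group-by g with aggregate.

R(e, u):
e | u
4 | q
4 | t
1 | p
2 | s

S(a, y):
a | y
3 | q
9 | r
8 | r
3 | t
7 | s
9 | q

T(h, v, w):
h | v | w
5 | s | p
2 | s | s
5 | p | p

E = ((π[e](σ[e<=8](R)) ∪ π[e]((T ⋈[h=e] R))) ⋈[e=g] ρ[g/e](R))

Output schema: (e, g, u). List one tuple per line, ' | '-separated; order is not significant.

Stepwise |·|:
  R → 4
  σ[e<=8](R) → 4
  π[e](σ[e<=8](R)) → 4
  T → 3
  R → 4
  (T ⋈[h=e] R) → 1
  π[e]((T ⋈[h=e] R)) → 1
  (π[e](σ[e<=8](R)) ∪ π[e]((T ⋈[h=e] R))) → 5
  R → 4
  ρ[g/e](R) → 4
  ((π[e](σ[e<=8](R)) ∪ π[e]((T ⋈[h=e] R))) ⋈[e=g] ρ[g/e](R)) → 7

== RESULT ==
e | g | u
1 | 1 | p
2 | 2 | s
2 | 2 | s
4 | 4 | q
4 | 4 | q
4 | 4 | t
4 | 4 | t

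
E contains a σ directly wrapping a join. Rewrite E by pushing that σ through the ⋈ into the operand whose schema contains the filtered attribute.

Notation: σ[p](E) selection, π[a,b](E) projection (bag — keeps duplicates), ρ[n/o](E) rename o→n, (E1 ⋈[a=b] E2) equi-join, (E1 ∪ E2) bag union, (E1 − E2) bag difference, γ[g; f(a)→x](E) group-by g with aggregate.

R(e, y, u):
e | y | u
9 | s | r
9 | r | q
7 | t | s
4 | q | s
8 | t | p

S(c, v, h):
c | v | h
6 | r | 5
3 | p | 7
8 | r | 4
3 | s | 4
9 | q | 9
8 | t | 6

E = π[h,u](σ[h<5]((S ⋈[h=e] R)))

σ filters on h, owned by the left side.
E' = π[h,u]((σ[h<5](S) ⋈[h=e] R))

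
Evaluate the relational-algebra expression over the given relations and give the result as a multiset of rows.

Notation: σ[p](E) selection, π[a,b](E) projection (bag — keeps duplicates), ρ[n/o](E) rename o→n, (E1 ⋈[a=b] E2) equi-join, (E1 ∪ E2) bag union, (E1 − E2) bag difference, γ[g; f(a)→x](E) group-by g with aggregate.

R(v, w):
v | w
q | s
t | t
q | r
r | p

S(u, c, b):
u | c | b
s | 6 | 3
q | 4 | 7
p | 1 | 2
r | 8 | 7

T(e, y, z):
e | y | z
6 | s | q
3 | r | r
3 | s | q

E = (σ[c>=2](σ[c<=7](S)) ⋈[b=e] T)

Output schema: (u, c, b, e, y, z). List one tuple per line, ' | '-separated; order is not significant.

Per-node cardinality:
  S → 4
  σ[c<=7](S) → 3
  σ[c>=2](σ[c<=7](S)) → 2
  T → 3
  (σ[c>=2](σ[c<=7](S)) ⋈[b=e] T) → 2

== RESULT ==
u | c | b | e | y | z
s | 6 | 3 | 3 | r | r
s | 6 | 3 | 3 | s | q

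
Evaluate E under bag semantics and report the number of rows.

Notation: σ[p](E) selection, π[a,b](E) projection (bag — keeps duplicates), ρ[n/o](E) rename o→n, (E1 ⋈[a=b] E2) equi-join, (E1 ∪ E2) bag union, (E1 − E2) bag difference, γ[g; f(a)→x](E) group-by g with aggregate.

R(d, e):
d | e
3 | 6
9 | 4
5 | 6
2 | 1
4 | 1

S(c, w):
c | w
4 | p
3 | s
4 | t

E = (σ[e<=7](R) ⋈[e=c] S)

Per-node cardinality:
  R → 5
  σ[e<=7](R) → 5
  S → 3
  (σ[e<=7](R) ⋈[e=c] S) → 2

|E| = 2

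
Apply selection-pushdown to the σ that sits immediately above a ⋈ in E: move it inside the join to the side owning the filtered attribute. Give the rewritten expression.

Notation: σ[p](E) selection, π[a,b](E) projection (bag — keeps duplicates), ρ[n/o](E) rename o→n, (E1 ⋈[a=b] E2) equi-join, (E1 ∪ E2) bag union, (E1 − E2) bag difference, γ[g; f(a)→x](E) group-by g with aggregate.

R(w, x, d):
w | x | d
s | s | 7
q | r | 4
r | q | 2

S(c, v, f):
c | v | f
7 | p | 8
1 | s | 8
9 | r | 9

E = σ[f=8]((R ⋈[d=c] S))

σ filters on f, owned by the right side.
E' = (R ⋈[d=c] σ[f=8](S))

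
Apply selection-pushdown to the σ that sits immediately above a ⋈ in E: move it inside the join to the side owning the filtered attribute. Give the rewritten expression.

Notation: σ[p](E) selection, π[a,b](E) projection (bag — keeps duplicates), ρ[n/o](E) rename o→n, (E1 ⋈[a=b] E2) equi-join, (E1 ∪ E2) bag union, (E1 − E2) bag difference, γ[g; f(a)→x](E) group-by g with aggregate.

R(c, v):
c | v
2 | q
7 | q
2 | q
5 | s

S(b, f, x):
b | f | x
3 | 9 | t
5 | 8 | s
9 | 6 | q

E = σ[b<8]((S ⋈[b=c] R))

σ filters on b, owned by the left side.
E' = (σ[b<8](S) ⋈[b=c] R)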